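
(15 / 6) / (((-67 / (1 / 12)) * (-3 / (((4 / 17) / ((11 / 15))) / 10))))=5 / 150348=0.00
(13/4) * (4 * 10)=130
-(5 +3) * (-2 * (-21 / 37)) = -336 / 37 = -9.08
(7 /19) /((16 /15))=105 /304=0.35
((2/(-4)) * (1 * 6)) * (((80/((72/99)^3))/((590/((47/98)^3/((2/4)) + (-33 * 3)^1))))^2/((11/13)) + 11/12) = -13581097059200413047173/3157624143654486016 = -4301.05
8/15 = 0.53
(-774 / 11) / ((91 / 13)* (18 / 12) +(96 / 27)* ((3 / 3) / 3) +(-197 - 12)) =41796 / 117205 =0.36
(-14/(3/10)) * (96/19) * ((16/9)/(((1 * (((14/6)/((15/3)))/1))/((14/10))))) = -71680/57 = -1257.54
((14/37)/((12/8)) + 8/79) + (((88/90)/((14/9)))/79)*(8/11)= 110276/306915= 0.36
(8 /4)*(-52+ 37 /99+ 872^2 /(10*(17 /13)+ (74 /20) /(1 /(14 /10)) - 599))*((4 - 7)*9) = 305160156078 /4152313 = 73491.61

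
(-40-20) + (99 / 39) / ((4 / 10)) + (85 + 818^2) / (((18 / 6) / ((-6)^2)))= 208791813 / 26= 8030454.35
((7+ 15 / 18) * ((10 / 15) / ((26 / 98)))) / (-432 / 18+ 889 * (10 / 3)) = 2303 / 343902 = 0.01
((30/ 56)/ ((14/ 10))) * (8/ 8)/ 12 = 25/ 784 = 0.03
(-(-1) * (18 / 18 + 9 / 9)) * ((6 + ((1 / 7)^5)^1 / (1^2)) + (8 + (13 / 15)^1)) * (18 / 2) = 22487856 / 84035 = 267.60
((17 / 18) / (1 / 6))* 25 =425 / 3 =141.67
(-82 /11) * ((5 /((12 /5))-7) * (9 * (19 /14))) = 447.67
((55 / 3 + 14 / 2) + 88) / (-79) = -340 / 237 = -1.43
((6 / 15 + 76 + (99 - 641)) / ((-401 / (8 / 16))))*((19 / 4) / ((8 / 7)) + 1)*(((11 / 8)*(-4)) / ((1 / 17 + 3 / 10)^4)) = -5514108620625 / 5552182241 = -993.14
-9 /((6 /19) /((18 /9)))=-57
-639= -639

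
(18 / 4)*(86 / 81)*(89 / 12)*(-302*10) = -2889385 / 27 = -107014.26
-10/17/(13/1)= -10/221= -0.05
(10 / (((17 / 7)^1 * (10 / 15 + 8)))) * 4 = 420 / 221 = 1.90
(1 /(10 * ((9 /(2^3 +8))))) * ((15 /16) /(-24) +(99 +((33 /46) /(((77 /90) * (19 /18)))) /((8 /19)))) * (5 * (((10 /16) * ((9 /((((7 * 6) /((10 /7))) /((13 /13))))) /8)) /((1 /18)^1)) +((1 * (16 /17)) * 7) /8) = 421643699 /7902720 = 53.35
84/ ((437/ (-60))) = -5040/ 437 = -11.53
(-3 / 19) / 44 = -3 / 836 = -0.00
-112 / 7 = -16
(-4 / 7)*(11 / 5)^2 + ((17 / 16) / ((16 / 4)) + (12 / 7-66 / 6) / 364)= -198007 / 78400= -2.53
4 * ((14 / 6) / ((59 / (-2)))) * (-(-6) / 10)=-56 / 295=-0.19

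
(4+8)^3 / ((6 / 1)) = 288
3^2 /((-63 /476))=-68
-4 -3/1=-7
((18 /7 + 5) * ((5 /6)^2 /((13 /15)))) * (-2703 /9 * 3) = -5969125 /1092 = -5466.23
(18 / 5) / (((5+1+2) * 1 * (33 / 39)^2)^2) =257049 / 2342560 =0.11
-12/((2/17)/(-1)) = 102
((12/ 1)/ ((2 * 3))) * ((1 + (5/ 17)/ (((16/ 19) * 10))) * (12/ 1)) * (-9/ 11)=-15201/ 748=-20.32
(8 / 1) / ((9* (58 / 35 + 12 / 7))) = 140 / 531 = 0.26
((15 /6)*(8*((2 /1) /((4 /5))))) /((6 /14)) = 350 /3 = 116.67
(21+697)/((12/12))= 718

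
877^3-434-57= 674525642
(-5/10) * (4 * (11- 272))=522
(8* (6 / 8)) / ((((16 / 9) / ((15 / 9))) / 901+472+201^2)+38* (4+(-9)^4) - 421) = 40545 / 1959147923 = 0.00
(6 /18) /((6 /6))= 1 /3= 0.33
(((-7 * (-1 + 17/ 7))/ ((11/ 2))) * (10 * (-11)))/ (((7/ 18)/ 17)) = 61200/ 7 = 8742.86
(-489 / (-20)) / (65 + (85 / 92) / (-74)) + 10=22954028 / 2212175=10.38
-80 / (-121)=80 / 121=0.66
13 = 13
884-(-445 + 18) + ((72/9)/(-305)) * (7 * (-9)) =400359/305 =1312.65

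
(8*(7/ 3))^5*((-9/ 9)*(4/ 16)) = -137682944/ 243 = -566596.48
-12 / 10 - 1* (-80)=394 / 5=78.80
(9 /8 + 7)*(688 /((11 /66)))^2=138453120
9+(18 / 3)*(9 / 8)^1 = 15.75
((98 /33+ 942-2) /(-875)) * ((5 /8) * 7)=-15559 /3300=-4.71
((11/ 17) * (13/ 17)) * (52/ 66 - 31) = -12961/ 867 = -14.95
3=3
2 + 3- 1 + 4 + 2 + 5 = 15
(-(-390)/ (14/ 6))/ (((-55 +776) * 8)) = 0.03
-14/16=-7/8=-0.88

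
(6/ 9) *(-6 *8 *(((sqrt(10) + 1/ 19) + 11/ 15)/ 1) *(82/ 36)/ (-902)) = 1792/ 28215 + 8 *sqrt(10)/ 99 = 0.32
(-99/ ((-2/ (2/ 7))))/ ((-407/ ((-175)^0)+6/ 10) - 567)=-495/ 34069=-0.01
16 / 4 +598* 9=5386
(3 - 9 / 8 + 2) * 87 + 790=9017 / 8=1127.12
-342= -342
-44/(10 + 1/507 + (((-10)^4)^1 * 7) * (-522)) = 22308/18525774929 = 0.00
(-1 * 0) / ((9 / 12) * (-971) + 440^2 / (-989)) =0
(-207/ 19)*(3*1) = -621/ 19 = -32.68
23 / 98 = 0.23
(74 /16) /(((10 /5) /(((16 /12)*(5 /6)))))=185 /72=2.57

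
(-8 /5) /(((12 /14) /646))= -18088 /15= -1205.87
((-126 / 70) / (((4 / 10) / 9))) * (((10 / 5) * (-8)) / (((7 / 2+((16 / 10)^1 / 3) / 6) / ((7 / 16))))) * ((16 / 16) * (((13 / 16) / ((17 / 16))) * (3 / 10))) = 199017 / 10982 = 18.12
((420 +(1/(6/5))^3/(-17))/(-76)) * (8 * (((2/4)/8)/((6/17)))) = -1542115/196992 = -7.83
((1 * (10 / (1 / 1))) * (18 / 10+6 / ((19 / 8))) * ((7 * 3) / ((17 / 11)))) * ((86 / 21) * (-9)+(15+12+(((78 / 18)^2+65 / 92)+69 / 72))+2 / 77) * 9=1668358737 / 29716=56143.45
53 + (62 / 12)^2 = 2869 / 36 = 79.69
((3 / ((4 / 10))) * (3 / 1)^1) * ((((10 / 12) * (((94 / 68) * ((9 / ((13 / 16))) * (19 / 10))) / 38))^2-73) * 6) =-478644120 / 48841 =-9800.05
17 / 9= 1.89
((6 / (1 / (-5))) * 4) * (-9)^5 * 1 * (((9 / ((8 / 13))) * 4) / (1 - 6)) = -82904796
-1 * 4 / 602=-2 / 301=-0.01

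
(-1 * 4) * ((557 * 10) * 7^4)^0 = -4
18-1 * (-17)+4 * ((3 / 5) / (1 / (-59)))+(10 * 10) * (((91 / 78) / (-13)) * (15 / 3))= -29537 / 195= -151.47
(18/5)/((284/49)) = 441/710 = 0.62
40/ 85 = 8/ 17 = 0.47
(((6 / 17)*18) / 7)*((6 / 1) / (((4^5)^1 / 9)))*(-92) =-16767 / 3808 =-4.40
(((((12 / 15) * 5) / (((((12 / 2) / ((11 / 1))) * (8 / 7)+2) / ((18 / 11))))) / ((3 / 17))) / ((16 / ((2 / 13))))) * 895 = 319515 / 2626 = 121.67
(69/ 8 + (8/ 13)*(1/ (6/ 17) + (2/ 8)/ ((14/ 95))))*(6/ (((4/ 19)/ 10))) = 2367875/ 728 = 3252.58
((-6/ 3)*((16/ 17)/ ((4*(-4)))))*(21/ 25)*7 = 0.69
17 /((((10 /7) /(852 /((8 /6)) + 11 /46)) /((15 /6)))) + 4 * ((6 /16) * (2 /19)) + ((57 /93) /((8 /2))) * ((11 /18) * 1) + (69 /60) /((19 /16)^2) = 440568995003 /23165370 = 19018.43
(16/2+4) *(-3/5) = -36/5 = -7.20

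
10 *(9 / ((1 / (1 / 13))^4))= 90 / 28561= 0.00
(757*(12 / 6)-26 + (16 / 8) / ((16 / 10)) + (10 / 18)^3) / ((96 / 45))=21715765 / 31104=698.17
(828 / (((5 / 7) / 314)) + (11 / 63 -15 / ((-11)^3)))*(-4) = -610431368648 / 419265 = -1455955.94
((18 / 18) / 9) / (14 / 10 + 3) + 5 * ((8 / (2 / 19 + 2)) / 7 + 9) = 66167 / 1386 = 47.74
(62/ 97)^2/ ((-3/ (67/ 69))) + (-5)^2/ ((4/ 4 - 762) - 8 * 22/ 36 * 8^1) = -2292827323/ 14025121263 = -0.16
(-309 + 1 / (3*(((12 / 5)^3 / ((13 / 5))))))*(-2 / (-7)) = -1601531 / 18144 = -88.27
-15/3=-5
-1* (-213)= 213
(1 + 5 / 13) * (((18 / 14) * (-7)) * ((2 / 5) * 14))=-4536 / 65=-69.78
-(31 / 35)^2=-961 / 1225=-0.78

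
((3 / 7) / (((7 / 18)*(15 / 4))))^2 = 0.09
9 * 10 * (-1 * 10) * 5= -4500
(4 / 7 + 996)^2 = 48664576 / 49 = 993154.61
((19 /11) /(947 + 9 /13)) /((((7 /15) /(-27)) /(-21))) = 60021 /27104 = 2.21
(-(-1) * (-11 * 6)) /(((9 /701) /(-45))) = 231330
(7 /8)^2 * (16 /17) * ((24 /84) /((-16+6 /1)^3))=-7 /34000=-0.00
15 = 15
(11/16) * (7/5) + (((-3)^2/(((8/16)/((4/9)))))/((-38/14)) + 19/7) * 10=-14559/10640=-1.37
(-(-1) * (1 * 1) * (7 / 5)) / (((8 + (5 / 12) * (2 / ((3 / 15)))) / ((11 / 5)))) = 462 / 1825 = 0.25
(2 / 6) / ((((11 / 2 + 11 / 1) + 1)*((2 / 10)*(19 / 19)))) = 2 / 21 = 0.10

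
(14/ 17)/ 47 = 14/ 799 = 0.02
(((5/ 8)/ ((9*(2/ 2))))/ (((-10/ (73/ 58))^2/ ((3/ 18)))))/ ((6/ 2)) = 5329/ 87194880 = 0.00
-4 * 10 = -40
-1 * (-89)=89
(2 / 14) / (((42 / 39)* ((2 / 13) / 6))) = 507 / 98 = 5.17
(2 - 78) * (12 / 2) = -456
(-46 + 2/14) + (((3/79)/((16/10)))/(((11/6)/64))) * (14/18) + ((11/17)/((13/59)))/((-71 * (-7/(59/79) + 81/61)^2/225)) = -45.36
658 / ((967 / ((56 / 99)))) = 36848 / 95733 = 0.38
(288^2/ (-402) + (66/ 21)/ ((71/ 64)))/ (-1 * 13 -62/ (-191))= 1294252672/ 80616879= 16.05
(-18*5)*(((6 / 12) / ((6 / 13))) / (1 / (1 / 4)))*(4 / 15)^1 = -13 / 2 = -6.50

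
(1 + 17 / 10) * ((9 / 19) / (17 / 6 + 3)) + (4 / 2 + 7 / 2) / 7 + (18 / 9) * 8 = 113083 / 6650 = 17.00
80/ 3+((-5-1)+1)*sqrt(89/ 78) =80/ 3-5*sqrt(6942)/ 78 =21.33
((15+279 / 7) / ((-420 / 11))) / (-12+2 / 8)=1408 / 11515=0.12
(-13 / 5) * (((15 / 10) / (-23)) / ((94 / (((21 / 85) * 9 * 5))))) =7371 / 367540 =0.02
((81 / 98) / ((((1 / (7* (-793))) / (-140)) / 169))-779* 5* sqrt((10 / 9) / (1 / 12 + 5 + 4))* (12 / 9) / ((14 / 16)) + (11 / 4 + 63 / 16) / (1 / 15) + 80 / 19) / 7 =33000377855 / 2128-249280* sqrt(3270) / 48069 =15507399.81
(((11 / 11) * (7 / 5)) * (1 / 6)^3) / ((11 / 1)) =7 / 11880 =0.00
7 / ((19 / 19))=7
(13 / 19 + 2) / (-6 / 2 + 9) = 17 / 38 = 0.45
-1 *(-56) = 56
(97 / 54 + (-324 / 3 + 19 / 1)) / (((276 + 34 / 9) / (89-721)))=744022 / 3777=196.99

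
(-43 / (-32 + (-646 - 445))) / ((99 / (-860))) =-36980 / 111177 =-0.33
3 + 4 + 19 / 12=103 / 12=8.58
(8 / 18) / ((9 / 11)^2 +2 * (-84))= -484 / 182223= -0.00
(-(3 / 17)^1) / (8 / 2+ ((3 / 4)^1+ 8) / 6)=-72 / 2227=-0.03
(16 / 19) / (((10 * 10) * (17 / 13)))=0.01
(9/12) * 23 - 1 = 65/4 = 16.25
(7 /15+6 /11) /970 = 167 /160050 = 0.00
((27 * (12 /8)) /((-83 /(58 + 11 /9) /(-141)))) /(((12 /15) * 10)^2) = 676377 /10624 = 63.67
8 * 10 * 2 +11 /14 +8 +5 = 2433 /14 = 173.79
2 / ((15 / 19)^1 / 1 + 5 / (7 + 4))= 209 / 130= 1.61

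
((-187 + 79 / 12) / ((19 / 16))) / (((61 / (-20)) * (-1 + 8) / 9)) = 519600 / 8113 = 64.05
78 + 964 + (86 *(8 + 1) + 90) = 1906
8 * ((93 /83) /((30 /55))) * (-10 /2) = -6820 /83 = -82.17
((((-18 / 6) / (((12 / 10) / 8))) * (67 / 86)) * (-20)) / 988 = 3350 / 10621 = 0.32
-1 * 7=-7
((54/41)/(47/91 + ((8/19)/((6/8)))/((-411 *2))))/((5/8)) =4.09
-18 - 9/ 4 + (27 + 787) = 3175/ 4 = 793.75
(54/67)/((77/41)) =2214/5159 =0.43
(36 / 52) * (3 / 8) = 27 / 104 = 0.26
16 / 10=8 / 5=1.60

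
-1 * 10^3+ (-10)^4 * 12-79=118921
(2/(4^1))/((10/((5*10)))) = 5/2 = 2.50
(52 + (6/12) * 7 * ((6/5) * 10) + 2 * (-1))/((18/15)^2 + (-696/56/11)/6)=354200/4819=73.50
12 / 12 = 1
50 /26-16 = -183 /13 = -14.08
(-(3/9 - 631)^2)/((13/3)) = -3579664/39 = -91786.26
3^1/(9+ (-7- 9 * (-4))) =0.08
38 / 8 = 19 / 4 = 4.75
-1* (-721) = 721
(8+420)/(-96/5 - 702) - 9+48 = 69247/1803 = 38.41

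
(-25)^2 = 625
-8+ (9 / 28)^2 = -6191 / 784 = -7.90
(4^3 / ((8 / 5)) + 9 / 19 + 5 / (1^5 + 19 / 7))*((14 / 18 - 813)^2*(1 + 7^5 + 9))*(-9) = -9282449134474150 / 2223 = -4175640636290.67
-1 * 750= -750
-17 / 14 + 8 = 6.79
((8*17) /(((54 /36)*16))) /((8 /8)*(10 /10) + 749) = 17 /2250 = 0.01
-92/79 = -1.16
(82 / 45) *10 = 164 / 9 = 18.22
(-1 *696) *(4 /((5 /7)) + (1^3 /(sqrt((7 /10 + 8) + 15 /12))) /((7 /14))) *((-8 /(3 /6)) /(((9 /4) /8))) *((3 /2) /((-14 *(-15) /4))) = 475136 *sqrt(995) /20895 + 475136 /75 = 7052.42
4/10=2/5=0.40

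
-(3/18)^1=-1/6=-0.17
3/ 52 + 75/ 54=677/ 468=1.45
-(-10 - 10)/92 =0.22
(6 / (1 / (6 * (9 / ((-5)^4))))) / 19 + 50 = 594074 / 11875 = 50.03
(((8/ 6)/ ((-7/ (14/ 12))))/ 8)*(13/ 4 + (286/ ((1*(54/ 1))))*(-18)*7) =18.45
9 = 9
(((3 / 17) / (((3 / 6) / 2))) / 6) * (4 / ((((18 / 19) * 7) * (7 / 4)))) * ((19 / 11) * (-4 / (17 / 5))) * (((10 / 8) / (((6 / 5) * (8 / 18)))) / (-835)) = 18050 / 78041271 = 0.00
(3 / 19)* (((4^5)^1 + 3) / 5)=3081 / 95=32.43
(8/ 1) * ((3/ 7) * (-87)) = -2088/ 7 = -298.29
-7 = -7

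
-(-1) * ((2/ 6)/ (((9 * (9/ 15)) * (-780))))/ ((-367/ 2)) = 0.00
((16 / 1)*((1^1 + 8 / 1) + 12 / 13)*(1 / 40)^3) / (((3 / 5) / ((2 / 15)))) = 43 / 78000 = 0.00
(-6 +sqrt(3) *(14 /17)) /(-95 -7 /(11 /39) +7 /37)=0.04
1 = 1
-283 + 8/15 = -4237/15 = -282.47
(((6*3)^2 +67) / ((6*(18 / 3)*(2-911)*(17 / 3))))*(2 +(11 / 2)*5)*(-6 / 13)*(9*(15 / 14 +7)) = 153341 / 73528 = 2.09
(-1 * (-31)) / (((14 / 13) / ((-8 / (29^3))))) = -1612 / 170723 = -0.01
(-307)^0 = 1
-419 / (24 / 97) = -40643 / 24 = -1693.46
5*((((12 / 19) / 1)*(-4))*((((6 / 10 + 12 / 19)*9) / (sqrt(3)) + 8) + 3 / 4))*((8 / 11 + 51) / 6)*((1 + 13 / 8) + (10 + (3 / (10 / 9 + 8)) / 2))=-417717125 / 34276 - 837821205*sqrt(3) / 162811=-21099.96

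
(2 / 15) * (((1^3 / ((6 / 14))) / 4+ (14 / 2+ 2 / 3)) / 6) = 11 / 60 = 0.18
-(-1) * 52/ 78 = 2/ 3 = 0.67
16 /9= 1.78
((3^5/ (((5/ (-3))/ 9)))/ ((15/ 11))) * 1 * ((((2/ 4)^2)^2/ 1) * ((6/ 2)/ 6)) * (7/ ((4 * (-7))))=24057/ 3200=7.52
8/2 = 4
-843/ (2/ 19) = -16017/ 2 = -8008.50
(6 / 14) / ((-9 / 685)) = -685 / 21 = -32.62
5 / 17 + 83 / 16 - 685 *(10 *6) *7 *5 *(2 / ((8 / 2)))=-195634509 / 272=-719244.52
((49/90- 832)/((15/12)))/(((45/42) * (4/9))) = -523817/375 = -1396.85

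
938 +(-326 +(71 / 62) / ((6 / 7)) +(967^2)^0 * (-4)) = 226673 / 372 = 609.34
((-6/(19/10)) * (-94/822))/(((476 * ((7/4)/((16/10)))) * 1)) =1504/2168299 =0.00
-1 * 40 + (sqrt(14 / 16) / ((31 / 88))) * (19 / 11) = -40 + 38 * sqrt(14) / 31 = -35.41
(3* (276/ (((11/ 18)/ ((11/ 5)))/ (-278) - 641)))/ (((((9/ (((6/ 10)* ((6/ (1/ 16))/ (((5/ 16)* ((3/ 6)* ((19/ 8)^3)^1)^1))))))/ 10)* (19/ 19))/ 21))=-91236127997952/ 110003578855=-829.39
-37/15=-2.47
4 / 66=2 / 33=0.06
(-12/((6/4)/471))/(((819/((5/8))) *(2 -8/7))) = -785/234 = -3.35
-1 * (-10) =10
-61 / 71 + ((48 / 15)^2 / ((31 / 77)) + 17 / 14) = 19867303 / 770350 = 25.79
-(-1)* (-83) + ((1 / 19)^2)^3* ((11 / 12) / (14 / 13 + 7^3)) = -209594480810005 / 2525234708556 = -83.00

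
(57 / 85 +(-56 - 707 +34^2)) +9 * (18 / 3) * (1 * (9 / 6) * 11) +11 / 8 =874511 / 680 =1286.05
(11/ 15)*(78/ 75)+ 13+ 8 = 8161/ 375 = 21.76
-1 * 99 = -99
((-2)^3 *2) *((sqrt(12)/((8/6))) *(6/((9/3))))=-48 *sqrt(3)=-83.14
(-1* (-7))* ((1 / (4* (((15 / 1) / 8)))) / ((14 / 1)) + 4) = 421 / 15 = 28.07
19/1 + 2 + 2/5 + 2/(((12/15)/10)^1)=232/5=46.40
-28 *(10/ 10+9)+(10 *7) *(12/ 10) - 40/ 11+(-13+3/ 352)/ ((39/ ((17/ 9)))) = -2249383/ 11232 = -200.27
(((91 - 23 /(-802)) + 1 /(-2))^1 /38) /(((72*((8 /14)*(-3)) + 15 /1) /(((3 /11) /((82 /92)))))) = -254114 /37797859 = -0.01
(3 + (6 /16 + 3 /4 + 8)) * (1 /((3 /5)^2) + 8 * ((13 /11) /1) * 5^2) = 2296475 /792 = 2899.59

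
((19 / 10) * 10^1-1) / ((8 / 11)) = 99 / 4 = 24.75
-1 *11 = -11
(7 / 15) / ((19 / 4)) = 28 / 285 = 0.10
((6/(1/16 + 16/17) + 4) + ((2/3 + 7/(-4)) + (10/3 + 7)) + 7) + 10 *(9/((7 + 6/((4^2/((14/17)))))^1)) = 996077/25844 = 38.54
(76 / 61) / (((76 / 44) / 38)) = 1672 / 61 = 27.41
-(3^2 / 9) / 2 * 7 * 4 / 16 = -7 / 8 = -0.88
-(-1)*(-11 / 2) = -11 / 2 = -5.50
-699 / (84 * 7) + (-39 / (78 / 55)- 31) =-11699 / 196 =-59.69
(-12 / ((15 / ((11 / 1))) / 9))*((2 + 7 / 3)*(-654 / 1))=1122264 / 5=224452.80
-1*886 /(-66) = 443 /33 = 13.42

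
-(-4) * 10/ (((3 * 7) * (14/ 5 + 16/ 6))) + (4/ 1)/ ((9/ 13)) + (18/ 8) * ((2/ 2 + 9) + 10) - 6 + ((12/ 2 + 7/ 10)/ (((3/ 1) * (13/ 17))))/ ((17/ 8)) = 7807213/ 167895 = 46.50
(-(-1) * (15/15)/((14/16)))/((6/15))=20/7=2.86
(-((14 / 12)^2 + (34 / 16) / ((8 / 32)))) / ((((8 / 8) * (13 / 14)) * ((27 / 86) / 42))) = -1420.67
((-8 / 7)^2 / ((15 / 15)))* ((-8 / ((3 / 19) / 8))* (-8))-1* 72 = 4163.32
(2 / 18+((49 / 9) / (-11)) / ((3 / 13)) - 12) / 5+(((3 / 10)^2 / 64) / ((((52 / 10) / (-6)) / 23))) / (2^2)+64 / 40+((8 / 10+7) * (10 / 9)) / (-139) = -3512821639 / 2747796480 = -1.28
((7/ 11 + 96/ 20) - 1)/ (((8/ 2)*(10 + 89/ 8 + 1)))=488/ 9735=0.05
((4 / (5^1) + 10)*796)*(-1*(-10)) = 85968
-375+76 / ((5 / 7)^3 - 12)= -1522693 / 3991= -381.53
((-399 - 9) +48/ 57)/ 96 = -967/ 228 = -4.24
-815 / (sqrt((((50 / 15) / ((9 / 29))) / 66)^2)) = -145233 / 29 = -5008.03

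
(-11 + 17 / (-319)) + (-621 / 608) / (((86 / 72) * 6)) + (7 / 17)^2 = -13287974409 / 1205120752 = -11.03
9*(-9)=-81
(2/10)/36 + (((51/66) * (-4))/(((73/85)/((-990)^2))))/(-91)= 46349826643/1195740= 38762.46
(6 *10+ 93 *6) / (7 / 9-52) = -12.07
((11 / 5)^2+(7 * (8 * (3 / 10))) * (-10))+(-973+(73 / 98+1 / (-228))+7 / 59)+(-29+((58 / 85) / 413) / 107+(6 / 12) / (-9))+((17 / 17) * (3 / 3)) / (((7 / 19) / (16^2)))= -42219374605099 / 89924265900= -469.50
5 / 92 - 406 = -37347 / 92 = -405.95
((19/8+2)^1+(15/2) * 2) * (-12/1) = -465/2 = -232.50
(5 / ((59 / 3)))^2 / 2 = 225 / 6962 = 0.03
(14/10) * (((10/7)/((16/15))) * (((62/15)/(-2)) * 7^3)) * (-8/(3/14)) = 148862/3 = 49620.67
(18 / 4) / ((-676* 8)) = -9 / 10816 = -0.00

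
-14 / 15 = -0.93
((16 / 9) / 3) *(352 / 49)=5632 / 1323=4.26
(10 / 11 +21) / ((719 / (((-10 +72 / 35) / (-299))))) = 66998 / 82767685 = 0.00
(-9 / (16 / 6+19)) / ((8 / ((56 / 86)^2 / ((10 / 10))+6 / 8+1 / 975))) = -76259889 / 1249924000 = -0.06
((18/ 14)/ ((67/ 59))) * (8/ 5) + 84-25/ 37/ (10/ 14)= 7363361/ 86765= 84.87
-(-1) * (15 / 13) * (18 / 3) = 90 / 13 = 6.92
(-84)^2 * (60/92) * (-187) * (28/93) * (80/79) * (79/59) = -14778086400/42067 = -351298.79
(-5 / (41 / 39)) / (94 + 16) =-39 / 902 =-0.04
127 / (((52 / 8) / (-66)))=-16764 / 13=-1289.54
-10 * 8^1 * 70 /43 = -5600 /43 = -130.23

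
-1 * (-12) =12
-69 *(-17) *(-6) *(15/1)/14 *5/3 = -87975/7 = -12567.86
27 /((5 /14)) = 378 /5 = 75.60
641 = 641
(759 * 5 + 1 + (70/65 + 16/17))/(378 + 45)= 839362/93483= 8.98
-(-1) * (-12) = -12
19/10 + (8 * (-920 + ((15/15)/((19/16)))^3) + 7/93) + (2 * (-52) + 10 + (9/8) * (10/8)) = -759936839537/102061920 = -7445.84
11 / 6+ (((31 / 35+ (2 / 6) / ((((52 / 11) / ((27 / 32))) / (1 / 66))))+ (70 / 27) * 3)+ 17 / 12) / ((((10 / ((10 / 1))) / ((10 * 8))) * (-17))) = -10159769 / 222768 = -45.61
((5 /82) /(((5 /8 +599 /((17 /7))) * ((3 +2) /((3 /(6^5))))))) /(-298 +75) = -17 /199240525656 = -0.00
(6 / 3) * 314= 628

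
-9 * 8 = -72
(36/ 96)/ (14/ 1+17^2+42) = 1/ 920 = 0.00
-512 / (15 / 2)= -1024 / 15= -68.27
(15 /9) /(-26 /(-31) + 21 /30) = 1550 /1431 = 1.08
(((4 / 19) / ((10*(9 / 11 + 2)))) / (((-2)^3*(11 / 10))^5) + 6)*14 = 185440793321 / 2207628544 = 84.00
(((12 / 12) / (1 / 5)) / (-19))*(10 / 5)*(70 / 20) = -35 / 19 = -1.84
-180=-180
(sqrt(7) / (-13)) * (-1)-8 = -8+ sqrt(7) / 13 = -7.80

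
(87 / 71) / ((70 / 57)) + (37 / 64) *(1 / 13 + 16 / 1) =21279449 / 2067520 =10.29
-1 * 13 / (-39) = 1 / 3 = 0.33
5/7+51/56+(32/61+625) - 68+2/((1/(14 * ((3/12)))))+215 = 381201/488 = 781.15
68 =68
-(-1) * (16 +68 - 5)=79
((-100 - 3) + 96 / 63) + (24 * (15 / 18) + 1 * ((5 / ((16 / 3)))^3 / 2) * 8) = -1681189 / 21504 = -78.18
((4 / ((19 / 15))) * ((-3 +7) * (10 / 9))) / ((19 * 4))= 0.18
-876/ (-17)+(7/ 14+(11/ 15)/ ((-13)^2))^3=114447897613781/ 2215505331000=51.66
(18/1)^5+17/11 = 20785265/11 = 1889569.55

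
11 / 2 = 5.50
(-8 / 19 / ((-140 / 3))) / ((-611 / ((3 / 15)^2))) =-6 / 10157875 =-0.00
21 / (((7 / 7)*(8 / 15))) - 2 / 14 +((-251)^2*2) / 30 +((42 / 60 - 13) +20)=3567479 / 840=4247.00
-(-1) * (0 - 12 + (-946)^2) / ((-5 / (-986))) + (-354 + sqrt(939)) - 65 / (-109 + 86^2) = sqrt(939) + 6429856233413 / 36435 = 176474745.43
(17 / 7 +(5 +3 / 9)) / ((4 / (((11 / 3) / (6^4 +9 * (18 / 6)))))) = 1793 / 333396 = 0.01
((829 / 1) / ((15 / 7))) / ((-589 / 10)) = -11606 / 1767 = -6.57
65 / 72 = 0.90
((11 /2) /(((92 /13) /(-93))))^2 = 176863401 /33856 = 5223.99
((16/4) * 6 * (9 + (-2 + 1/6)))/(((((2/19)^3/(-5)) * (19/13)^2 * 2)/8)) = -1380730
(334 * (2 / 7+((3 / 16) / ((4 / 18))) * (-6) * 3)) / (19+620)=-278723 / 35784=-7.79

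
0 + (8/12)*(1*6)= 4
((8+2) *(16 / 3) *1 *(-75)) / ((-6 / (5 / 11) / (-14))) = -140000 / 33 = -4242.42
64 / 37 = 1.73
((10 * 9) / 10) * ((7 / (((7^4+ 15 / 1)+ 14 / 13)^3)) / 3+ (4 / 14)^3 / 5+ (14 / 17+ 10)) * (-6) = -584.72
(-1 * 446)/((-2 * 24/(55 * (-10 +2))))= -12265/3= -4088.33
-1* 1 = -1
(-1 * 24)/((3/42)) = -336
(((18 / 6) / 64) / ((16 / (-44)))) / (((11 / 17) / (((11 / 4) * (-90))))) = 25245 / 512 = 49.31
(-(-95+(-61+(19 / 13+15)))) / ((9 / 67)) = 121538 / 117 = 1038.79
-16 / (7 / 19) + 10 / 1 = -234 / 7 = -33.43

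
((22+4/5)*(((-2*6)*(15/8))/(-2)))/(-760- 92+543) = -171/206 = -0.83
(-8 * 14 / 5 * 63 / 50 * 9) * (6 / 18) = -84.67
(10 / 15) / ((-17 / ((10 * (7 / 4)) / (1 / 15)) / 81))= -833.82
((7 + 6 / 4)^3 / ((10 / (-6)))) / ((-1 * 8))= 14739 / 320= 46.06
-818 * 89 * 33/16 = -150154.12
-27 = -27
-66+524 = 458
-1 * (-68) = 68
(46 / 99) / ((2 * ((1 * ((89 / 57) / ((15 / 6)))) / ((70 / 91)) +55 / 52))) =568100 / 4571787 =0.12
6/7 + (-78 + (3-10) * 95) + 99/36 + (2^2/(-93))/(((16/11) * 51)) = -49097203/66402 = -739.39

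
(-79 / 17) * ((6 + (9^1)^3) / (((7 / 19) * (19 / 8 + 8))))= -1260840 / 1411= -893.58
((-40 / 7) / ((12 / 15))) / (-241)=0.03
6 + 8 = 14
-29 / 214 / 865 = -29 / 185110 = -0.00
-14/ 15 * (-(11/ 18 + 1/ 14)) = 86/ 135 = 0.64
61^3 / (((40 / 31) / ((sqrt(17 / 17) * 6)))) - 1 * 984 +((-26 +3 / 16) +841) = 84423427 / 80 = 1055292.84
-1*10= -10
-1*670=-670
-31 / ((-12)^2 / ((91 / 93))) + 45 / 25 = 3433 / 2160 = 1.59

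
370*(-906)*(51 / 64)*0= 0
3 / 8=0.38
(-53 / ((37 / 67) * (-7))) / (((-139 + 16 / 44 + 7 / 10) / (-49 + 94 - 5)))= -15624400 / 3929807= -3.98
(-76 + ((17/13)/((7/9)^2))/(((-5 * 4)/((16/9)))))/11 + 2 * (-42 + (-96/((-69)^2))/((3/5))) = -15177909932/166801635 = -90.99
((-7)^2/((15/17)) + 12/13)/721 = 11009/140595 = 0.08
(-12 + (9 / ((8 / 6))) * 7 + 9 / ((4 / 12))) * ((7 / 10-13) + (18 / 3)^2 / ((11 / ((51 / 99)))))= -3197907 / 4840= -660.72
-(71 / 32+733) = -23527 / 32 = -735.22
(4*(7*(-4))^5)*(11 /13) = -757256192 /13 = -58250476.31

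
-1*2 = -2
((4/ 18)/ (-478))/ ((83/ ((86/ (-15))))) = 86/ 2677995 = 0.00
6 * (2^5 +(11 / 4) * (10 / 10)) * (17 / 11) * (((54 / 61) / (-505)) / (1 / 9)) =-1722627 / 338855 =-5.08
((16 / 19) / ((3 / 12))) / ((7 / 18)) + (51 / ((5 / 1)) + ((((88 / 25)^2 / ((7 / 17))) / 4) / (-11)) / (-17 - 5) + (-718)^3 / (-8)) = 3846052262334 / 83125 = 46268297.89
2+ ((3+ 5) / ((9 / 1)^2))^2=13186 / 6561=2.01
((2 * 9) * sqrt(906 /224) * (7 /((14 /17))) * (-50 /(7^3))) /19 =-3825 * sqrt(3171) /91238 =-2.36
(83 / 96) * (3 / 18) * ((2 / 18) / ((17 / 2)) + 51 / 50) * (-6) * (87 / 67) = -19022521 / 16401600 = -1.16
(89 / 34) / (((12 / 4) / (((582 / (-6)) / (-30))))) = 8633 / 3060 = 2.82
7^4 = 2401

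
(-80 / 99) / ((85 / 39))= -208 / 561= -0.37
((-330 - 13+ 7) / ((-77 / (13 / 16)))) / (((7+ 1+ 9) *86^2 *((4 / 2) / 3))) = 117 / 2766104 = 0.00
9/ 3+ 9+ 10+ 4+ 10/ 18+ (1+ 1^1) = 257/ 9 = 28.56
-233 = -233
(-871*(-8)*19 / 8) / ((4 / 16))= 66196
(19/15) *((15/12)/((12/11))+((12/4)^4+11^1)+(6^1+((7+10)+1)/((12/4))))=95893/720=133.18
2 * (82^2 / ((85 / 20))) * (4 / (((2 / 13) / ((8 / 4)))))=2797184 / 17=164540.24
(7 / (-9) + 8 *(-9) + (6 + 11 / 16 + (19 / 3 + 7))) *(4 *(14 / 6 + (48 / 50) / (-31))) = -40666741 / 83700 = -485.86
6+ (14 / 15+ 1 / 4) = 7.18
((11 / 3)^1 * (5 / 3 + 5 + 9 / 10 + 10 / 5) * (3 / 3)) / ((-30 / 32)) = -37.42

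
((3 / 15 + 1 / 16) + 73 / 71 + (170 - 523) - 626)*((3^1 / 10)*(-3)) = 49980501 / 56800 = 879.94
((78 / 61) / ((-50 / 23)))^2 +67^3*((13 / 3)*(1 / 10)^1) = 1818605902529 / 13953750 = 130330.98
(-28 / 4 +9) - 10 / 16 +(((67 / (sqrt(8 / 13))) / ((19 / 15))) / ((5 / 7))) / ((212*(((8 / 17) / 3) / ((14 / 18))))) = 11 / 8 +55811*sqrt(26) / 128896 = 3.58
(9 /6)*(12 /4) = 9 /2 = 4.50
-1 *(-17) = 17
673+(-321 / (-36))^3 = 2387987 / 1728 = 1381.94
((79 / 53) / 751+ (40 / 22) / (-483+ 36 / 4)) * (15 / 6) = -960385 / 207532842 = -0.00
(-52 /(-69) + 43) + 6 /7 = 21547 /483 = 44.61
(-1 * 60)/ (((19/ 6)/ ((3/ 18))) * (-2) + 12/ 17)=510/ 317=1.61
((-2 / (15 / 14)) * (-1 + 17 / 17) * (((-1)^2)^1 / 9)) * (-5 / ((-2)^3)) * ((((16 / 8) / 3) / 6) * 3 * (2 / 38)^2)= 0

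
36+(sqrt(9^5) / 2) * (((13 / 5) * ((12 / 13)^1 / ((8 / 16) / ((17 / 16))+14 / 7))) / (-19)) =19809 / 665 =29.79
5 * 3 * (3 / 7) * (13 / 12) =195 / 28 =6.96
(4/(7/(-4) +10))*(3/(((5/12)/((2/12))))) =0.58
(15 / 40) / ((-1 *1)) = -0.38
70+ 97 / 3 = 307 / 3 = 102.33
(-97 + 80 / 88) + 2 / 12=-6331 / 66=-95.92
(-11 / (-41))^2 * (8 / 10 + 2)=0.20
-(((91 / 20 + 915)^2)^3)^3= -57929022342160019459735939031920734510529920739848918489913675883470604226321 / 262144000000000000000000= -220981683128967359389251500000000000000000000000000000.00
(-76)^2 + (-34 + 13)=5755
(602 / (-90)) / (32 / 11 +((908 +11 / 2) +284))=-6622 / 1188405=-0.01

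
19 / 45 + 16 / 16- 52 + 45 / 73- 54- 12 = -380933 / 3285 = -115.96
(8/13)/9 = 8/117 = 0.07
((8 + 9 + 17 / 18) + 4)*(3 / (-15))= -79 / 18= -4.39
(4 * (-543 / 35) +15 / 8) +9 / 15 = -16683 / 280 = -59.58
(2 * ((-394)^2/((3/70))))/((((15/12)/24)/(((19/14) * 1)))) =188766976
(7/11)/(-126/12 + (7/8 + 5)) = -56/407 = -0.14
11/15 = 0.73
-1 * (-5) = 5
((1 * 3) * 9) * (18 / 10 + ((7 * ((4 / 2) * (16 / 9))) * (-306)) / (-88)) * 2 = 262386 / 55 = 4770.65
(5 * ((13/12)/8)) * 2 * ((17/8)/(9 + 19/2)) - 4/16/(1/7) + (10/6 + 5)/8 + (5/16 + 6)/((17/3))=42613/120768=0.35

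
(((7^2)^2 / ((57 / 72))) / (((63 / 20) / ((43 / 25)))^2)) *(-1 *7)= -81178496 / 12825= -6329.71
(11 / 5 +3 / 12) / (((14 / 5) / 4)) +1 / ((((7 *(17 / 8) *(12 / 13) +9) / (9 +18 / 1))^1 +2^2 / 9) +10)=3.59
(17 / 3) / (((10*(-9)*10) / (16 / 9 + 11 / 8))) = -3859 / 194400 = -0.02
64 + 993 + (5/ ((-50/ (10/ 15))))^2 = 237826/ 225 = 1057.00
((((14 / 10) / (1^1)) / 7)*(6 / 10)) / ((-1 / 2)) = -6 / 25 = -0.24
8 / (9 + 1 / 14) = 112 / 127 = 0.88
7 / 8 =0.88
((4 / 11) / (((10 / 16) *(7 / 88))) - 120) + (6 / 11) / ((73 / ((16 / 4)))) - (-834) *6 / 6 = 20273378 / 28105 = 721.34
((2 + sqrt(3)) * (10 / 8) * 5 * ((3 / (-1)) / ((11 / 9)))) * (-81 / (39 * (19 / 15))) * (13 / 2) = 273375 * sqrt(3) / 1672 + 273375 / 836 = 610.20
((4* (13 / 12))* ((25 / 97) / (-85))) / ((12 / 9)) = -0.01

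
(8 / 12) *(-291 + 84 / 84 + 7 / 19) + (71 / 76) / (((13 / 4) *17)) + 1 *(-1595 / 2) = -24956441 / 25194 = -990.57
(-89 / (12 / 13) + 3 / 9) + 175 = 947 / 12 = 78.92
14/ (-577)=-14/ 577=-0.02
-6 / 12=-1 / 2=-0.50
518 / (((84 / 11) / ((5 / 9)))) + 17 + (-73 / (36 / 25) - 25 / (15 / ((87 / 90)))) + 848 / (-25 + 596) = 238331 / 61668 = 3.86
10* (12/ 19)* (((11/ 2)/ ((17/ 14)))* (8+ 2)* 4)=369600/ 323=1144.27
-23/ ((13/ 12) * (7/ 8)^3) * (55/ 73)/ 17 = -7772160/ 5533619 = -1.40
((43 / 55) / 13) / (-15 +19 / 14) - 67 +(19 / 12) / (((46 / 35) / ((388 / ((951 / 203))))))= 587364765209 / 17922517470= 32.77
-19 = -19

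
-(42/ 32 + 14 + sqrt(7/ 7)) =-261/ 16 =-16.31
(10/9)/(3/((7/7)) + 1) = 5/18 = 0.28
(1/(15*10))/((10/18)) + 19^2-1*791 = -107497/250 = -429.99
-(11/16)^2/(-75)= 121/19200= 0.01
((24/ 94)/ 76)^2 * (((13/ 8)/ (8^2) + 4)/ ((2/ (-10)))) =-92745/ 408293888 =-0.00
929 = 929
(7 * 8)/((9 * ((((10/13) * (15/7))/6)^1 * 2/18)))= 5096/25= 203.84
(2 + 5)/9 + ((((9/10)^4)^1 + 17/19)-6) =-6278069/1710000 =-3.67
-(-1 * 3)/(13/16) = 48/13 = 3.69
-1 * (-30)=30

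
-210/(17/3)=-630/17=-37.06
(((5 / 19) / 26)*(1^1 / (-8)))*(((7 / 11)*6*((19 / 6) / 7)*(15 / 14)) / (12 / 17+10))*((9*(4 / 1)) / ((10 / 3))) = -6885 / 2914912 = -0.00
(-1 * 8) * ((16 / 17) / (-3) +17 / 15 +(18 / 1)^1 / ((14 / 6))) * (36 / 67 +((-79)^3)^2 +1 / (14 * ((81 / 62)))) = -16595859764528.45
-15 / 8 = -1.88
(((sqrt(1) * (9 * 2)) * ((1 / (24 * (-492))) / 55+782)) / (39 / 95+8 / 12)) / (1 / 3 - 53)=-86844415509 / 350019296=-248.11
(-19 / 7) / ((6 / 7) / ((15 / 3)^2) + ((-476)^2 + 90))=-475 / 39666556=-0.00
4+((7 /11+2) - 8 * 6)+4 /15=-6781 /165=-41.10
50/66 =25/33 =0.76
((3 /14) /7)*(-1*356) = -534 /49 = -10.90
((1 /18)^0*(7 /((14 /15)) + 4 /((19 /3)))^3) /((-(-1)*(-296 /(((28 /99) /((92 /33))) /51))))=-22947267 /6350665792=-0.00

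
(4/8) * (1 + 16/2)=9/2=4.50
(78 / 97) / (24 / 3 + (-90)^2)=39 / 393238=0.00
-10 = -10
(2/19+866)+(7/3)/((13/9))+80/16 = 215562/247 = 872.72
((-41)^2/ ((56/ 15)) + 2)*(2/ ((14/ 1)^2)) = 25327/ 5488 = 4.61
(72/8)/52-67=-3475/52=-66.83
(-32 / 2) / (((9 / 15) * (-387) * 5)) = 16 / 1161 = 0.01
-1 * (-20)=20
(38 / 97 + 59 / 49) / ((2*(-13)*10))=-1517 / 247156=-0.01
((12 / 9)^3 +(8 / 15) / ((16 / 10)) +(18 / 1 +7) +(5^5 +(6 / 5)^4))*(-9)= -53236867 / 1875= -28393.00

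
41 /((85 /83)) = 3403 /85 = 40.04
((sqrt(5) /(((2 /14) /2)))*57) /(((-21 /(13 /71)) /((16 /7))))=-7904*sqrt(5) /497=-35.56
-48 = -48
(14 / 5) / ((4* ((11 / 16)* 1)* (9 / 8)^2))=3584 / 4455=0.80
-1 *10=-10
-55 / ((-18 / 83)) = 4565 / 18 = 253.61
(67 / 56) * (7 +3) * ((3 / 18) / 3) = 335 / 504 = 0.66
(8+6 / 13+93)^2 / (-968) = -1739761 / 163592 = -10.63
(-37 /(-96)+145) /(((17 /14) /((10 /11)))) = 28735 /264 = 108.84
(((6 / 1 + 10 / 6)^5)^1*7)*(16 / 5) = 720870416 / 1215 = 593308.98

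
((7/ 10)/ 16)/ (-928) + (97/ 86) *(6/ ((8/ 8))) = 43207379/ 6384640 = 6.77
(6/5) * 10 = 12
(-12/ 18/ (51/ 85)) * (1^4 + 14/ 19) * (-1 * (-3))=-110/ 19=-5.79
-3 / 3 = -1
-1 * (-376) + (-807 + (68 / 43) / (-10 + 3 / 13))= -2354575 / 5461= -431.16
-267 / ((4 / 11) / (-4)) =2937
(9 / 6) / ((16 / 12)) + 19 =161 / 8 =20.12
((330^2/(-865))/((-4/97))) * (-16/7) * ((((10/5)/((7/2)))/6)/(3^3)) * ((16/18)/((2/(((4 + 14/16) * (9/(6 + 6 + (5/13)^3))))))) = -26817636560/673641759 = -39.81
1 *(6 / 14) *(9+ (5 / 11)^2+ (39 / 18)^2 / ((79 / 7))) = 3311359 / 802956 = 4.12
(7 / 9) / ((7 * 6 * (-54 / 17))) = -17 / 2916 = -0.01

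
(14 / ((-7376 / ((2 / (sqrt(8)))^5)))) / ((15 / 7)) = -49*sqrt(2) / 442560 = -0.00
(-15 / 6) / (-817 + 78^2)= -5 / 10534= -0.00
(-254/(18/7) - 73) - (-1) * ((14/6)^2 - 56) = -667/3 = -222.33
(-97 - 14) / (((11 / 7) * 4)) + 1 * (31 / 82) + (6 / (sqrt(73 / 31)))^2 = -262511 / 131692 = -1.99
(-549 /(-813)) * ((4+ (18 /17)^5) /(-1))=-1385126268 /384781247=-3.60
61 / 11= 5.55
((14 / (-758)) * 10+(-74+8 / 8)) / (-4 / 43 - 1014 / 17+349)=-20275747 / 80139171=-0.25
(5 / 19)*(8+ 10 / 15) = 130 / 57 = 2.28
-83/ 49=-1.69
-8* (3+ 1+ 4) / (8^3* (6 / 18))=-3 / 8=-0.38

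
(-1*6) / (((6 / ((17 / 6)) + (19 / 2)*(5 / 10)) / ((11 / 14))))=-2244 / 3269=-0.69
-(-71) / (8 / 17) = 1207 / 8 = 150.88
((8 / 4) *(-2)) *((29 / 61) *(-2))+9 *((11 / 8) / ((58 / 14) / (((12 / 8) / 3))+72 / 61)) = 10080605 / 1972496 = 5.11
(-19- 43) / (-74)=31 / 37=0.84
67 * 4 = 268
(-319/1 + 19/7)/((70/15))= -3321/49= -67.78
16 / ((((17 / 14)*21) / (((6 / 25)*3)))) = 192 / 425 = 0.45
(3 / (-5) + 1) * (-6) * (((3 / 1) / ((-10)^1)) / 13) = 18 / 325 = 0.06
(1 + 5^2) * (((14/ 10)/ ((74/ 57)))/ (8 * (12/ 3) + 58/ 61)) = 105469/ 123950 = 0.85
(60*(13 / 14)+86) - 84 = 404 / 7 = 57.71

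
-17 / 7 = -2.43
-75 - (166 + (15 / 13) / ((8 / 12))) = -6311 / 26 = -242.73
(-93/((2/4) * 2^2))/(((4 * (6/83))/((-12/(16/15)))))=115785/64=1809.14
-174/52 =-87/26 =-3.35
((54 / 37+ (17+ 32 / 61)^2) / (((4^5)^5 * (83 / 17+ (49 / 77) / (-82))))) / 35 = 46531122671 / 28966428621612199329136640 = 0.00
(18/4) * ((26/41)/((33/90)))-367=-162007/451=-359.22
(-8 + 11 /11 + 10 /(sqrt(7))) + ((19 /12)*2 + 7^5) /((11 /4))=10*sqrt(7) /7 + 201491 /33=6109.57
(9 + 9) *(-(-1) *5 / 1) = 90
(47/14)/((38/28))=47/19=2.47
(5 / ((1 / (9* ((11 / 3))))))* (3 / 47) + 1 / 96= 47567 / 4512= 10.54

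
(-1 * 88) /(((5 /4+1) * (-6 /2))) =352 /27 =13.04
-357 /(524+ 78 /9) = -63 /94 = -0.67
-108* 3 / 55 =-324 / 55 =-5.89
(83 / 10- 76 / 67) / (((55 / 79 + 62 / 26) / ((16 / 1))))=9861254 / 264985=37.21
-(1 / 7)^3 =-1 / 343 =-0.00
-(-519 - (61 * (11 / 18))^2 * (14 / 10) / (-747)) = 624910973 / 1210140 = 516.40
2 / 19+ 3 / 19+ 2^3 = 157 / 19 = 8.26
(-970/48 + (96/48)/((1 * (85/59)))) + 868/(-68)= -64433/2040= -31.58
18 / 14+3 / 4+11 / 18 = 667 / 252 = 2.65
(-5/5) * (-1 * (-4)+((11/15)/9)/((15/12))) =-2744/675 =-4.07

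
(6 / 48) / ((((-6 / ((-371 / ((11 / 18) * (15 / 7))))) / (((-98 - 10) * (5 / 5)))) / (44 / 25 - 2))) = 210357 / 1375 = 152.99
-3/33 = -1/11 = -0.09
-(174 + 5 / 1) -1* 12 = -191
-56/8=-7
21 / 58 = 0.36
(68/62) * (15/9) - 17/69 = 3383/2139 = 1.58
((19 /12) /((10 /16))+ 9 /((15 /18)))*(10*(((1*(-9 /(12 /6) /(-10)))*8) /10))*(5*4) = 960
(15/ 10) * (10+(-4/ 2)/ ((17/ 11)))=222/ 17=13.06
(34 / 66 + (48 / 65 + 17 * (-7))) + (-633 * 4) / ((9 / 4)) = -888802 / 715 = -1243.08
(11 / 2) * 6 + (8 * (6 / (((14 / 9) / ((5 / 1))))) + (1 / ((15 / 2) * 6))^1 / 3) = 176992 / 945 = 187.29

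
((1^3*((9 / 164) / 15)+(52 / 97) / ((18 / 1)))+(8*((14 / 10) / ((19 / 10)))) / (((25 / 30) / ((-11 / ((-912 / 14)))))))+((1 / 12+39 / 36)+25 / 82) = 697605431 / 258425460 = 2.70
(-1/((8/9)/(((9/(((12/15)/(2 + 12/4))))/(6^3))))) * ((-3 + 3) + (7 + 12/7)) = -4575/1792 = -2.55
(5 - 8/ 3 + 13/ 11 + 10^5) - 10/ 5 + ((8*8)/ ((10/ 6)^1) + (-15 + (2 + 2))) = 16504771/ 165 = 100028.92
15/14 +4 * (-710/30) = -3931/42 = -93.60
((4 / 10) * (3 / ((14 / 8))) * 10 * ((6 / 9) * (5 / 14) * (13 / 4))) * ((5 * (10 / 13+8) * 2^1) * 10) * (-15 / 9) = -7755.10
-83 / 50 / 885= -83 / 44250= -0.00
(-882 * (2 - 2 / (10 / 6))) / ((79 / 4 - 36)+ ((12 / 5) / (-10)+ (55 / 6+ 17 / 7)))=1481760 / 10279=144.15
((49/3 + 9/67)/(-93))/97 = -3310/1813221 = -0.00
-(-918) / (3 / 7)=2142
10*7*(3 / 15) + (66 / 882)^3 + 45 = 187416188 / 3176523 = 59.00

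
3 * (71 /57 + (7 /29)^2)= 62504 /15979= 3.91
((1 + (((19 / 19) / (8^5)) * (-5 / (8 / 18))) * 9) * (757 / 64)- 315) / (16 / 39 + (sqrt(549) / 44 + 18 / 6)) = -1596367141195827 / 17516920832000 + 127665724893993 * sqrt(61) / 70067683328000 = -76.90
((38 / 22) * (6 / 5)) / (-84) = -19 / 770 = -0.02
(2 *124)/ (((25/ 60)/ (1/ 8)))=372/ 5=74.40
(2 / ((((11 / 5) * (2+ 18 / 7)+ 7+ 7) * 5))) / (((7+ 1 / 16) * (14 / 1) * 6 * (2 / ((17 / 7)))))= 34 / 999033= 0.00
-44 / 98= -22 / 49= -0.45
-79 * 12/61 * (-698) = 661704/61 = 10847.61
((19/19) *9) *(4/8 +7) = 135/2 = 67.50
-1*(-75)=75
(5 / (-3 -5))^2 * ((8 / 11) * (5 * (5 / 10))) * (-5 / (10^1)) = -125 / 352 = -0.36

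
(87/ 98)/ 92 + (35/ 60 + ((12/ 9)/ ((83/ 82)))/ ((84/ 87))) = 4394101/ 2244984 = 1.96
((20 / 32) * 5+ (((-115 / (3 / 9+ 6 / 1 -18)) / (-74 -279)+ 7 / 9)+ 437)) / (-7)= -62.98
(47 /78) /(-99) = -47 /7722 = -0.01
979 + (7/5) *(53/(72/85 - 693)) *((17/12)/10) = 6911593621/7059960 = 978.98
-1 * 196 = -196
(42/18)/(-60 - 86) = -7/438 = -0.02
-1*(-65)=65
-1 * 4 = -4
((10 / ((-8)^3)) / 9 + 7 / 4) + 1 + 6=20155 / 2304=8.75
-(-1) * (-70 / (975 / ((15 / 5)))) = -14 / 65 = -0.22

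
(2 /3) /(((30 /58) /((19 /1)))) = 1102 /45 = 24.49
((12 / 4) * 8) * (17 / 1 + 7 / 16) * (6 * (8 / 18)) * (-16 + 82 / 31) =-14904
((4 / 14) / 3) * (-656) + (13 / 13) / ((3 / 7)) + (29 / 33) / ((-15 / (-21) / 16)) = -40.46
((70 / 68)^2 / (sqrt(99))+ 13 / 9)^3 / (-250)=-32821951487 / 2679019596000 - 121948774451 * sqrt(11) / 151406280812160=-0.01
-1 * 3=-3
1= 1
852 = 852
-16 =-16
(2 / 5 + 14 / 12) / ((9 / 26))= 611 / 135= 4.53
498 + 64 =562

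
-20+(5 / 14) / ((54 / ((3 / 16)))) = -20.00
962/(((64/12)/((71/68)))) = 102453/544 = 188.33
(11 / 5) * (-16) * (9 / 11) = -144 / 5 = -28.80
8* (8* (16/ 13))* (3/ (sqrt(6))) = 512* sqrt(6)/ 13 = 96.47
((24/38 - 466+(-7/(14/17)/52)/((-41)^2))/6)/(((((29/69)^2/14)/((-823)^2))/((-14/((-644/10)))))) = -2528532030988979085/2793512696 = -905144277.53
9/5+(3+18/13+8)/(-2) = -571/130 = -4.39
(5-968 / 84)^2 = 18769 / 441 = 42.56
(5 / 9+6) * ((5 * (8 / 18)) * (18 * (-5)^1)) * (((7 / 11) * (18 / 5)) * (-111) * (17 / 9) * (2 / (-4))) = -10391080 / 33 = -314881.21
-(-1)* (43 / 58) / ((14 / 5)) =215 / 812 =0.26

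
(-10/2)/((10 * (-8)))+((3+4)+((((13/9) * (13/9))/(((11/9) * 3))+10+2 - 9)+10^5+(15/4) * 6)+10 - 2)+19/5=2377067573/23760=100044.93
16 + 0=16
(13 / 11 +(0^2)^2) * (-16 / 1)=-208 / 11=-18.91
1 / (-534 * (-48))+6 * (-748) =-115036415 / 25632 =-4488.00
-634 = -634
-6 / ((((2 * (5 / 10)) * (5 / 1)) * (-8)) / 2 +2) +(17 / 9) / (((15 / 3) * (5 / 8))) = 211 / 225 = 0.94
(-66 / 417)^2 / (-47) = -0.00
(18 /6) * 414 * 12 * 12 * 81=14486688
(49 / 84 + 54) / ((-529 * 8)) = -655 / 50784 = -0.01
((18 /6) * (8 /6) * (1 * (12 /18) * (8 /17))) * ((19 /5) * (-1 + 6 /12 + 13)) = 3040 /51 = 59.61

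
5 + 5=10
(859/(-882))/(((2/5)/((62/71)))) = -133145/62622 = -2.13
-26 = -26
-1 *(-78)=78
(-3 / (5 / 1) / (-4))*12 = 1.80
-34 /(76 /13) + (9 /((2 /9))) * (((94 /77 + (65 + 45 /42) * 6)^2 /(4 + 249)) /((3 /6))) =2885364781381 /57001406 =50619.19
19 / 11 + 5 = 74 / 11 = 6.73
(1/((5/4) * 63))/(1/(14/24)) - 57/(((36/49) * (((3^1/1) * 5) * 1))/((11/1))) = -30719/540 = -56.89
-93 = -93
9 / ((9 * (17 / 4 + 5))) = 4 / 37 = 0.11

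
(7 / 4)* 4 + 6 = 13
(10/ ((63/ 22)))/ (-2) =-110/ 63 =-1.75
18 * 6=108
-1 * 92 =-92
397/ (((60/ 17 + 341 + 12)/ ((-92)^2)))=57123536/ 6061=9424.77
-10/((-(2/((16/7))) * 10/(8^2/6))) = 256/21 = 12.19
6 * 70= 420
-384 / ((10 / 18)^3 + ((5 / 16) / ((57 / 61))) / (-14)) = -1191407616 / 457885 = -2601.98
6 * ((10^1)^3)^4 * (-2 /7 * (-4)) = 48000000000000 /7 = 6857142857142.86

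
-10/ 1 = -10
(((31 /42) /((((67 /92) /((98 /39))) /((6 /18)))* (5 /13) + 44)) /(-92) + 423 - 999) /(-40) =690714649 /47966280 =14.40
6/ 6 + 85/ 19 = 104/ 19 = 5.47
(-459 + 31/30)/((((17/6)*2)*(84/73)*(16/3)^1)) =-1002947/76160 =-13.17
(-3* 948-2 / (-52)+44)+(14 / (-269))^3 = -1417040541435 / 506092834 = -2799.96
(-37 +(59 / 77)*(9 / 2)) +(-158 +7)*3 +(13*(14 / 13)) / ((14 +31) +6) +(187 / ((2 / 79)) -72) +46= 26995072 / 3927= 6874.22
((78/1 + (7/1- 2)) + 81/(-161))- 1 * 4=78.50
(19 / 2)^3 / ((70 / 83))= 569297 / 560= 1016.60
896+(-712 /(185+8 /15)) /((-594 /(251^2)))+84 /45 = 1797596552 /1377585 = 1304.89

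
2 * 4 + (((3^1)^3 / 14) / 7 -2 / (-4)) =430 / 49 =8.78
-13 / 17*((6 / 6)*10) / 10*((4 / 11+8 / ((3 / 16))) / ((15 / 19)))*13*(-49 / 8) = 11171069 / 3366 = 3318.80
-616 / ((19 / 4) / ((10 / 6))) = -216.14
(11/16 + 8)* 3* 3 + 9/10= 6327/80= 79.09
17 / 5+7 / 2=69 / 10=6.90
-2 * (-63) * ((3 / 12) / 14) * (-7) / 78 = -21 / 104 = -0.20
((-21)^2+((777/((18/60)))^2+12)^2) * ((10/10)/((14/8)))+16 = 179995066420052/7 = 25713580917150.29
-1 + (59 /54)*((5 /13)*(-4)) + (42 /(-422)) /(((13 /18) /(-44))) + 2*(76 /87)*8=37284269 /2147769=17.36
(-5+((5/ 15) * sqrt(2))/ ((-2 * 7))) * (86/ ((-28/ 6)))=43 * sqrt(2)/ 98+645/ 7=92.76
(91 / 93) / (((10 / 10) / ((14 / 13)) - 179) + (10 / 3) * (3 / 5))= -1274 / 229245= -0.01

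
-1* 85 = -85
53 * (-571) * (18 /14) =-272367 /7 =-38909.57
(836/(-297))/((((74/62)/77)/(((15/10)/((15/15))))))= -90706/333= -272.39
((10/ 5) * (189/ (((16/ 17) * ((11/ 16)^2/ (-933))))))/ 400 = -5995458/ 3025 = -1981.97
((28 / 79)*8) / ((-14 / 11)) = -176 / 79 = -2.23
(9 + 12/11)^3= 1027.52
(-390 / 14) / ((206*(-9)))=65 / 4326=0.02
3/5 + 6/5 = 9/5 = 1.80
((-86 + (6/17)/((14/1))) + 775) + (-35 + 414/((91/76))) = 999.78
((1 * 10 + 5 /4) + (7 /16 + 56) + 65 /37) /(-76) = -41111 /44992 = -0.91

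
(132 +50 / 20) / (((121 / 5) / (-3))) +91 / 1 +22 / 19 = 347077 / 4598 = 75.48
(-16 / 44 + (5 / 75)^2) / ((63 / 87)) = -3683 / 7425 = -0.50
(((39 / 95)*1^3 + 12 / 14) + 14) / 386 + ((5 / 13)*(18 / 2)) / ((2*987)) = 3239254 / 78418795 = 0.04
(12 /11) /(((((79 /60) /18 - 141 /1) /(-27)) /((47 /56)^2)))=24155415 /164072678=0.15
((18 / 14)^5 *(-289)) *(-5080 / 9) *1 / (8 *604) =1204041915 / 10151428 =118.61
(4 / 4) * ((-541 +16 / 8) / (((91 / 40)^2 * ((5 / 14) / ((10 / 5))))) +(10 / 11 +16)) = -1052726 / 1859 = -566.29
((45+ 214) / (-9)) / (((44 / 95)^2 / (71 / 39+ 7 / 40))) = -132301085 / 494208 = -267.70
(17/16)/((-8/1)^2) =17/1024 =0.02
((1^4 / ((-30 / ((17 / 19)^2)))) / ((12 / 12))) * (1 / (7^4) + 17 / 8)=-2359685 / 41604528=-0.06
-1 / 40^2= -1 / 1600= -0.00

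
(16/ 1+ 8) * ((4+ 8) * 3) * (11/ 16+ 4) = 4050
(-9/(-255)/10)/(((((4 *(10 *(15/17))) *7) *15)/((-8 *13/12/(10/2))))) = -13/7875000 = -0.00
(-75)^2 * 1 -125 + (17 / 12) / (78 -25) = 3498017 / 636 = 5500.03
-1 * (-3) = 3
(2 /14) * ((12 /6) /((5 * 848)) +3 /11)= 6371 /163240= 0.04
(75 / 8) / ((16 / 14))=525 / 64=8.20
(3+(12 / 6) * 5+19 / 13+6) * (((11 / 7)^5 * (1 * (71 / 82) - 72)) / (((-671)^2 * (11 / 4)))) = -53640268 / 4761886493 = -0.01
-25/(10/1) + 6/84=-17/7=-2.43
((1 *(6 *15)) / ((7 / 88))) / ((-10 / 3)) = -2376 / 7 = -339.43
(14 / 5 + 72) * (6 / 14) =1122 / 35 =32.06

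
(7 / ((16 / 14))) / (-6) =-49 / 48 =-1.02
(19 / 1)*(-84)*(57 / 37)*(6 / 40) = -68229 / 185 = -368.81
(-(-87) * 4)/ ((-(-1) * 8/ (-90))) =-3915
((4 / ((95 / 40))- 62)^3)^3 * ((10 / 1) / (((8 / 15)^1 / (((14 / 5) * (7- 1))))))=-1073920450036828521195115568640 / 322687697779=-3328048938426922418.92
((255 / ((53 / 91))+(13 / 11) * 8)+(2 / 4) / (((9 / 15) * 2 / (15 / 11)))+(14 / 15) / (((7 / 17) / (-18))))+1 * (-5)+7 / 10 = 4696099 / 11660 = 402.75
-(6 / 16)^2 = -9 / 64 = -0.14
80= 80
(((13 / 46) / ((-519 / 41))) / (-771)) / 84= 533 / 1546175736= 0.00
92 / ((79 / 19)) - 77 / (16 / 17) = -75443 / 1264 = -59.69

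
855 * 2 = 1710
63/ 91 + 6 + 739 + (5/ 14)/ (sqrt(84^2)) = 11400209/ 15288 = 745.70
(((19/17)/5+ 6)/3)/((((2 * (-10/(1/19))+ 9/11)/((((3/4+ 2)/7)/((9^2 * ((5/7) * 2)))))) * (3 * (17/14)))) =-448063/87875045100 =-0.00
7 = 7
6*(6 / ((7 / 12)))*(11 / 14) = 2376 / 49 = 48.49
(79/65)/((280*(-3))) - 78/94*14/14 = -2133113/2566200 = -0.83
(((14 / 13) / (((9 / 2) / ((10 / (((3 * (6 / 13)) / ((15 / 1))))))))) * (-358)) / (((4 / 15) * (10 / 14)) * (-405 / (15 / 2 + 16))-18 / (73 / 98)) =338.16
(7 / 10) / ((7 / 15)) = 3 / 2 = 1.50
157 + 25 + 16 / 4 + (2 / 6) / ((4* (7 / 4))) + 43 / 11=43880 / 231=189.96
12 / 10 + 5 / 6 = 61 / 30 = 2.03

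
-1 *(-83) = 83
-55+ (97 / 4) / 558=-122663 / 2232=-54.96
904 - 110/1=794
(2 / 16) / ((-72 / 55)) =-55 / 576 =-0.10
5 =5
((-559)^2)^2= 97644375361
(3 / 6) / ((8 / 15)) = 15 / 16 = 0.94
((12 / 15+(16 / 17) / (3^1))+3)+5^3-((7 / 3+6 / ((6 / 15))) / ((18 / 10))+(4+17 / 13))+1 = 3436288 / 29835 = 115.18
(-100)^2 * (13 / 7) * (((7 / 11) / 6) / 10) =6500 / 33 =196.97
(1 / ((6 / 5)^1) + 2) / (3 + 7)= 17 / 60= 0.28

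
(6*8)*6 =288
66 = 66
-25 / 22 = -1.14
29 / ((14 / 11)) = 319 / 14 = 22.79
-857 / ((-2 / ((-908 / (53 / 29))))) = -212891.74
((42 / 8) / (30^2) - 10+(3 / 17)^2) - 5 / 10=-3628577 / 346800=-10.46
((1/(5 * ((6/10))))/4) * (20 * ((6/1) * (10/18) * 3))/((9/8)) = 400/27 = 14.81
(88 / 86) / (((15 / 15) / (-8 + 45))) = 37.86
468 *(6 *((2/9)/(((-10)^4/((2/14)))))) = 39/4375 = 0.01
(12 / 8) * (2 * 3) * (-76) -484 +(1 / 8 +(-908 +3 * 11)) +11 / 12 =-49007 / 24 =-2041.96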